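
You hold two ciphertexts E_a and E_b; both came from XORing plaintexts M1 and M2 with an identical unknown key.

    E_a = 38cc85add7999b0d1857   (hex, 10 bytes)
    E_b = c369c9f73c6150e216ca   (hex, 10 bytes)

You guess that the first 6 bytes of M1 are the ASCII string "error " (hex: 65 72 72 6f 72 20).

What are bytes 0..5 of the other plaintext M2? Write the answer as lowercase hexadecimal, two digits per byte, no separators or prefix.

First, E_a ⊕ E_b = (M1 ⊕ K) ⊕ (M2 ⊕ K) = M1 ⊕ M2, so the key drops out. Then M2 = (M1 ⊕ M2) ⊕ M1 over the first 6 bytes.
byte 0: (38 ^ c3) ^ 65 = fb ^ 65 = 9e
byte 1: (cc ^ 69) ^ 72 = a5 ^ 72 = d7
byte 2: (85 ^ c9) ^ 72 = 4c ^ 72 = 3e
byte 3: (ad ^ f7) ^ 6f = 5a ^ 6f = 35
byte 4: (d7 ^ 3c) ^ 72 = eb ^ 72 = 99
byte 5: (99 ^ 61) ^ 20 = f8 ^ 20 = d8

9ed73e3599d8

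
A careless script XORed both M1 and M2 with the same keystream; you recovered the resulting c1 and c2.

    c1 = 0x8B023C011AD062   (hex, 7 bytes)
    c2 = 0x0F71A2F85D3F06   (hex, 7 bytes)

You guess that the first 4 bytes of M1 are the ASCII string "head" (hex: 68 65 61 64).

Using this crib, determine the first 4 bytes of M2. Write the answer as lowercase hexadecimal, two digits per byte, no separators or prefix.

ec16ff9d

First, c1 ⊕ c2 = (M1 ⊕ K) ⊕ (M2 ⊕ K) = M1 ⊕ M2, so the key drops out. Then M2 = (M1 ⊕ M2) ⊕ M1 over the first 4 bytes.
byte 0: (8b XOR 0f) XOR 68 = 84 XOR 68 = ec
byte 1: (02 XOR 71) XOR 65 = 73 XOR 65 = 16
byte 2: (3c XOR a2) XOR 61 = 9e XOR 61 = ff
byte 3: (01 XOR f8) XOR 64 = f9 XOR 64 = 9d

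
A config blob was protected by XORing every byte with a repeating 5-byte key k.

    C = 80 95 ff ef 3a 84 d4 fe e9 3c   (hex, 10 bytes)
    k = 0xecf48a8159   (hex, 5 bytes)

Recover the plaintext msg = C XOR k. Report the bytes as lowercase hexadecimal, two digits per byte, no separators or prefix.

The 5-byte key repeats, so the effective keystream is ec f4 8a 81 59 ec f4 8a 81 59.
byte 0: 128 XOR 236 = 108
byte 1: 149 XOR 244 =  97
byte 2: 255 XOR 138 = 117
byte 3: 239 XOR 129 = 110
byte 4:  58 XOR  89 =  99
byte 5: 132 XOR 236 = 104
byte 6: 212 XOR 244 =  32
byte 7: 254 XOR 138 = 116
byte 8: 233 XOR 129 = 104
byte 9:  60 XOR  89 = 101

6c61756e636820746865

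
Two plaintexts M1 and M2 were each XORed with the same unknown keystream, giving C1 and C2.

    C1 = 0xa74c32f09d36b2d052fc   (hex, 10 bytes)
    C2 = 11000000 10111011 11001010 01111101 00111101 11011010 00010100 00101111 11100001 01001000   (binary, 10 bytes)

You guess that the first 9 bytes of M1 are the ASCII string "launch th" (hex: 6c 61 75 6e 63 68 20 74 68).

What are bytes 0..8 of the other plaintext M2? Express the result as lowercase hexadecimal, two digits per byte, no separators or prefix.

First, C1 ⊕ C2 = (M1 ⊕ K) ⊕ (M2 ⊕ K) = M1 ⊕ M2, so the key drops out. Then M2 = (M1 ⊕ M2) ⊕ M1 over the first 9 bytes.
byte 0: (a7 ^ c0) ^ 6c = 67 ^ 6c = 0b
byte 1: (4c ^ bb) ^ 61 = f7 ^ 61 = 96
byte 2: (32 ^ ca) ^ 75 = f8 ^ 75 = 8d
byte 3: (f0 ^ 7d) ^ 6e = 8d ^ 6e = e3
byte 4: (9d ^ 3d) ^ 63 = a0 ^ 63 = c3
byte 5: (36 ^ da) ^ 68 = ec ^ 68 = 84
byte 6: (b2 ^ 14) ^ 20 = a6 ^ 20 = 86
byte 7: (d0 ^ 2f) ^ 74 = ff ^ 74 = 8b
byte 8: (52 ^ e1) ^ 68 = b3 ^ 68 = db

0b968de3c384868bdb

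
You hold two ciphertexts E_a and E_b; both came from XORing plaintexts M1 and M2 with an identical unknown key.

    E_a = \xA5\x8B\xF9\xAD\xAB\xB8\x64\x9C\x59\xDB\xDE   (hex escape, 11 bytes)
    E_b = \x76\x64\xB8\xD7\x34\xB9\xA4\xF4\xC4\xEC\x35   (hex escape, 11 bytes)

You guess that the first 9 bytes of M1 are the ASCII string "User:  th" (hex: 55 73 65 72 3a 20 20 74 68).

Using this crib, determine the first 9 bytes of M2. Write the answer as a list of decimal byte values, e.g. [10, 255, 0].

First, E_a ⊕ E_b = (M1 ⊕ K) ⊕ (M2 ⊕ K) = M1 ⊕ M2, so the key drops out. Then M2 = (M1 ⊕ M2) ⊕ M1 over the first 9 bytes.
byte 0: (a5 xor 76) xor 55 = d3 xor 55 = 86
byte 1: (8b xor 64) xor 73 = ef xor 73 = 9c
byte 2: (f9 xor b8) xor 65 = 41 xor 65 = 24
byte 3: (ad xor d7) xor 72 = 7a xor 72 = 08
byte 4: (ab xor 34) xor 3a = 9f xor 3a = a5
byte 5: (b8 xor b9) xor 20 = 01 xor 20 = 21
byte 6: (64 xor a4) xor 20 = c0 xor 20 = e0
byte 7: (9c xor f4) xor 74 = 68 xor 74 = 1c
byte 8: (59 xor c4) xor 68 = 9d xor 68 = f5

[134, 156, 36, 8, 165, 33, 224, 28, 245]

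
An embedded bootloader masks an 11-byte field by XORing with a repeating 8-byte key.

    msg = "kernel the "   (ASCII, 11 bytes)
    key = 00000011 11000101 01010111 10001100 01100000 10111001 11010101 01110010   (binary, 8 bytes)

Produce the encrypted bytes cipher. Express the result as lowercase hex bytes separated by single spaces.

The 8-byte key repeats, so the effective keystream is 03 c5 57 8c 60 b9 d5 72 03 c5 57.
byte 0: 6b ^ 03 = 68
byte 1: 65 ^ c5 = a0
byte 2: 72 ^ 57 = 25
byte 3: 6e ^ 8c = e2
byte 4: 65 ^ 60 = 05
byte 5: 6c ^ b9 = d5
byte 6: 20 ^ d5 = f5
byte 7: 74 ^ 72 = 06
byte 8: 68 ^ 03 = 6b
byte 9: 65 ^ c5 = a0
byte 10: 20 ^ 57 = 77

68 a0 25 e2 05 d5 f5 06 6b a0 77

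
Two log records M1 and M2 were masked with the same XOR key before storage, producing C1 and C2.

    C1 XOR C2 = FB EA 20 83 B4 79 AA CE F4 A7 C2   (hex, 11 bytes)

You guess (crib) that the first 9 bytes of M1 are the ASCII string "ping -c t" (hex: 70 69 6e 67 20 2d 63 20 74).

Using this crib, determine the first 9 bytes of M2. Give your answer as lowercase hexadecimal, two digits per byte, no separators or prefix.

Since C1 ⊕ C2 = M1 ⊕ M2, XORing with the guessed M1 bytes yields the corresponding M2 bytes: M2 = (C1 ⊕ C2) ⊕ M1.
byte 0: 251 xor 112 = 139
byte 1: 234 xor 105 = 131
byte 2:  32 xor 110 =  78
byte 3: 131 xor 103 = 228
byte 4: 180 xor  32 = 148
byte 5: 121 xor  45 =  84
byte 6: 170 xor  99 = 201
byte 7: 206 xor  32 = 238
byte 8: 244 xor 116 = 128

8b834ee49454c9ee80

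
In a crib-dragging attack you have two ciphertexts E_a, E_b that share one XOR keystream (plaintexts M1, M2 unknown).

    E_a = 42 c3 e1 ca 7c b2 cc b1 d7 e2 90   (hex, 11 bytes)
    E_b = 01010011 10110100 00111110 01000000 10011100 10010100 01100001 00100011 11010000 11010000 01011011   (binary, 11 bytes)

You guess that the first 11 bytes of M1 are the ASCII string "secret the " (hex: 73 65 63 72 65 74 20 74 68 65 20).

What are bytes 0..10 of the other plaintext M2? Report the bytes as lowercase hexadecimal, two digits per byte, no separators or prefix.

First, E_a ⊕ E_b = (M1 ⊕ K) ⊕ (M2 ⊕ K) = M1 ⊕ M2, so the key drops out. Then M2 = (M1 ⊕ M2) ⊕ M1 over the first 11 bytes.
byte 0: (42 xor 53) xor 73 = 11 xor 73 = 62
byte 1: (c3 xor b4) xor 65 = 77 xor 65 = 12
byte 2: (e1 xor 3e) xor 63 = df xor 63 = bc
byte 3: (ca xor 40) xor 72 = 8a xor 72 = f8
byte 4: (7c xor 9c) xor 65 = e0 xor 65 = 85
byte 5: (b2 xor 94) xor 74 = 26 xor 74 = 52
byte 6: (cc xor 61) xor 20 = ad xor 20 = 8d
byte 7: (b1 xor 23) xor 74 = 92 xor 74 = e6
byte 8: (d7 xor d0) xor 68 = 07 xor 68 = 6f
byte 9: (e2 xor d0) xor 65 = 32 xor 65 = 57
byte 10: (90 xor 5b) xor 20 = cb xor 20 = eb

6212bcf885528de66f57eb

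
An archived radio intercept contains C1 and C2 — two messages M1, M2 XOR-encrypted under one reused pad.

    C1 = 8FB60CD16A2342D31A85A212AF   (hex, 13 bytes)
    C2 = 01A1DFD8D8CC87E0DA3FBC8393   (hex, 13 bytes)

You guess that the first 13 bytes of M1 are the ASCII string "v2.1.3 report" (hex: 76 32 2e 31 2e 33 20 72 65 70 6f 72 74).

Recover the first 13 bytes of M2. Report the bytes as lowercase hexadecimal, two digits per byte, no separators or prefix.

First, C1 ⊕ C2 = (M1 ⊕ K) ⊕ (M2 ⊕ K) = M1 ⊕ M2, so the key drops out. Then M2 = (M1 ⊕ M2) ⊕ M1 over the first 13 bytes.
byte 0: (8f ^ 01) ^ 76 = 8e ^ 76 = f8
byte 1: (b6 ^ a1) ^ 32 = 17 ^ 32 = 25
byte 2: (0c ^ df) ^ 2e = d3 ^ 2e = fd
byte 3: (d1 ^ d8) ^ 31 = 09 ^ 31 = 38
byte 4: (6a ^ d8) ^ 2e = b2 ^ 2e = 9c
byte 5: (23 ^ cc) ^ 33 = ef ^ 33 = dc
byte 6: (42 ^ 87) ^ 20 = c5 ^ 20 = e5
byte 7: (d3 ^ e0) ^ 72 = 33 ^ 72 = 41
byte 8: (1a ^ da) ^ 65 = c0 ^ 65 = a5
byte 9: (85 ^ 3f) ^ 70 = ba ^ 70 = ca
byte 10: (a2 ^ bc) ^ 6f = 1e ^ 6f = 71
byte 11: (12 ^ 83) ^ 72 = 91 ^ 72 = e3
byte 12: (af ^ 93) ^ 74 = 3c ^ 74 = 48

f825fd389cdce541a5ca71e348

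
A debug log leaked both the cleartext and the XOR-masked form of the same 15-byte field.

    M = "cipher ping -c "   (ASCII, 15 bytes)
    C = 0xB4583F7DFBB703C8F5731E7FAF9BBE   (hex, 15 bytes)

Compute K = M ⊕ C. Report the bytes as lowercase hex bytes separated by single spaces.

d7 31 4f 15 9e c5 23 b8 9c 1d 79 5f 82 f8 9e

Since C = M ⊕ K, XORing both sides with M gives K = M ⊕ C.
byte 0: 63 xor b4 = d7
byte 1: 69 xor 58 = 31
byte 2: 70 xor 3f = 4f
byte 3: 68 xor 7d = 15
byte 4: 65 xor fb = 9e
byte 5: 72 xor b7 = c5
byte 6: 20 xor 03 = 23
byte 7: 70 xor c8 = b8
byte 8: 69 xor f5 = 9c
byte 9: 6e xor 73 = 1d
byte 10: 67 xor 1e = 79
byte 11: 20 xor 7f = 5f
byte 12: 2d xor af = 82
byte 13: 63 xor 9b = f8
byte 14: 20 xor be = 9e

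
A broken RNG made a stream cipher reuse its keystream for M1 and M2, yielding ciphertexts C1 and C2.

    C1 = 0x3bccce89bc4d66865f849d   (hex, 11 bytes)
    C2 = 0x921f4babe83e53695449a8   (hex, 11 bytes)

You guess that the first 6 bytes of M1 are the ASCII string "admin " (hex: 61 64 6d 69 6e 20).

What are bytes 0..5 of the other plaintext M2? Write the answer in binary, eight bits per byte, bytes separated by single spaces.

First, C1 ⊕ C2 = (M1 ⊕ K) ⊕ (M2 ⊕ K) = M1 ⊕ M2, so the key drops out. Then M2 = (M1 ⊕ M2) ⊕ M1 over the first 6 bytes.
byte 0: (3b xor 92) xor 61 = a9 xor 61 = c8
byte 1: (cc xor 1f) xor 64 = d3 xor 64 = b7
byte 2: (ce xor 4b) xor 6d = 85 xor 6d = e8
byte 3: (89 xor ab) xor 69 = 22 xor 69 = 4b
byte 4: (bc xor e8) xor 6e = 54 xor 6e = 3a
byte 5: (4d xor 3e) xor 20 = 73 xor 20 = 53

11001000 10110111 11101000 01001011 00111010 01010011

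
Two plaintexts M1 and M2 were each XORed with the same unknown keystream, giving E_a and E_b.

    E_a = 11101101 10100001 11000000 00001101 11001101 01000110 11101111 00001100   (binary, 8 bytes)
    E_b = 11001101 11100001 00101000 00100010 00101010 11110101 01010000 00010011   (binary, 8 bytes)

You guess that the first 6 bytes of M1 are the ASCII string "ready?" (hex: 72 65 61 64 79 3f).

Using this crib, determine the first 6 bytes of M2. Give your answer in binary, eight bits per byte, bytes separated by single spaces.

First, E_a ⊕ E_b = (M1 ⊕ K) ⊕ (M2 ⊕ K) = M1 ⊕ M2, so the key drops out. Then M2 = (M1 ⊕ M2) ⊕ M1 over the first 6 bytes.
byte 0: (ed XOR cd) XOR 72 = 20 XOR 72 = 52
byte 1: (a1 XOR e1) XOR 65 = 40 XOR 65 = 25
byte 2: (c0 XOR 28) XOR 61 = e8 XOR 61 = 89
byte 3: (0d XOR 22) XOR 64 = 2f XOR 64 = 4b
byte 4: (cd XOR 2a) XOR 79 = e7 XOR 79 = 9e
byte 5: (46 XOR f5) XOR 3f = b3 XOR 3f = 8c

01010010 00100101 10001001 01001011 10011110 10001100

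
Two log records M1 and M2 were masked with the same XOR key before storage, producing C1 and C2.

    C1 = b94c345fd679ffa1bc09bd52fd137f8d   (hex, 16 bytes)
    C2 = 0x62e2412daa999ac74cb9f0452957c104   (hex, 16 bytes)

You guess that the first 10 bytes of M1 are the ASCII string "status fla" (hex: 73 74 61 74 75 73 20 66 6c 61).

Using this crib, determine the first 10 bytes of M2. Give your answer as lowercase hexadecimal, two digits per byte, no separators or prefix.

a8da1406099345009cd1

First, C1 ⊕ C2 = (M1 ⊕ K) ⊕ (M2 ⊕ K) = M1 ⊕ M2, so the key drops out. Then M2 = (M1 ⊕ M2) ⊕ M1 over the first 10 bytes.
byte 0: (b9 ^ 62) ^ 73 = db ^ 73 = a8
byte 1: (4c ^ e2) ^ 74 = ae ^ 74 = da
byte 2: (34 ^ 41) ^ 61 = 75 ^ 61 = 14
byte 3: (5f ^ 2d) ^ 74 = 72 ^ 74 = 06
byte 4: (d6 ^ aa) ^ 75 = 7c ^ 75 = 09
byte 5: (79 ^ 99) ^ 73 = e0 ^ 73 = 93
byte 6: (ff ^ 9a) ^ 20 = 65 ^ 20 = 45
byte 7: (a1 ^ c7) ^ 66 = 66 ^ 66 = 00
byte 8: (bc ^ 4c) ^ 6c = f0 ^ 6c = 9c
byte 9: (09 ^ b9) ^ 61 = b0 ^ 61 = d1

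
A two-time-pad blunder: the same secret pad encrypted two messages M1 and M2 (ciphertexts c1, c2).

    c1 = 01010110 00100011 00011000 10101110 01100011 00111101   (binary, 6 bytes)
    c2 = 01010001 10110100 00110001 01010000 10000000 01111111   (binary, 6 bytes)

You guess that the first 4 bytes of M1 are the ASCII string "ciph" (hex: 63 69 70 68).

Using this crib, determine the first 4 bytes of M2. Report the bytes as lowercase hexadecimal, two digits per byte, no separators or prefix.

64fe5996

First, c1 ⊕ c2 = (M1 ⊕ K) ⊕ (M2 ⊕ K) = M1 ⊕ M2, so the key drops out. Then M2 = (M1 ⊕ M2) ⊕ M1 over the first 4 bytes.
byte 0: (56 XOR 51) XOR 63 = 07 XOR 63 = 64
byte 1: (23 XOR b4) XOR 69 = 97 XOR 69 = fe
byte 2: (18 XOR 31) XOR 70 = 29 XOR 70 = 59
byte 3: (ae XOR 50) XOR 68 = fe XOR 68 = 96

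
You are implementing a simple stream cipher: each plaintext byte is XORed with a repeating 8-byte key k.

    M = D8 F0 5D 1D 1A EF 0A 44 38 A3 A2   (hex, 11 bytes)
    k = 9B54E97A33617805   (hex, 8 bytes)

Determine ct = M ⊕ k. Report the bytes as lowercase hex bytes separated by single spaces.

The 8-byte key repeats, so the effective keystream is 9b 54 e9 7a 33 61 78 05 9b 54 e9.
byte 0: d8 ^ 9b = 43
byte 1: f0 ^ 54 = a4
byte 2: 5d ^ e9 = b4
byte 3: 1d ^ 7a = 67
byte 4: 1a ^ 33 = 29
byte 5: ef ^ 61 = 8e
byte 6: 0a ^ 78 = 72
byte 7: 44 ^ 05 = 41
byte 8: 38 ^ 9b = a3
byte 9: a3 ^ 54 = f7
byte 10: a2 ^ e9 = 4b

43 a4 b4 67 29 8e 72 41 a3 f7 4b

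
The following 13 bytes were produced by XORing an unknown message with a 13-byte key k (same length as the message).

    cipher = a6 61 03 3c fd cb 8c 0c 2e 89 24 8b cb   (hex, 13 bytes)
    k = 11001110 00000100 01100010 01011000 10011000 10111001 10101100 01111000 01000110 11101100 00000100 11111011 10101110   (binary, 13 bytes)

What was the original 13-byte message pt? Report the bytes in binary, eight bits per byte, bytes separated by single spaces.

XOR is its own inverse, so applying the key byte-wise gives the result directly.
byte 0: a6 xor ce = 68
byte 1: 61 xor 04 = 65
byte 2: 03 xor 62 = 61
byte 3: 3c xor 58 = 64
byte 4: fd xor 98 = 65
byte 5: cb xor b9 = 72
byte 6: 8c xor ac = 20
byte 7: 0c xor 78 = 74
byte 8: 2e xor 46 = 68
byte 9: 89 xor ec = 65
byte 10: 24 xor 04 = 20
byte 11: 8b xor fb = 70
byte 12: cb xor ae = 65

01101000 01100101 01100001 01100100 01100101 01110010 00100000 01110100 01101000 01100101 00100000 01110000 01100101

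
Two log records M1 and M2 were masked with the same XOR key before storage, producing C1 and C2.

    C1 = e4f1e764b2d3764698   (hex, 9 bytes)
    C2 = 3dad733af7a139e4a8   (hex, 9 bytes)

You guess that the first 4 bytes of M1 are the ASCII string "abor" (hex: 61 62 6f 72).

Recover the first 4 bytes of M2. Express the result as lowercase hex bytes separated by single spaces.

First, C1 ⊕ C2 = (M1 ⊕ K) ⊕ (M2 ⊕ K) = M1 ⊕ M2, so the key drops out. Then M2 = (M1 ⊕ M2) ⊕ M1 over the first 4 bytes.
byte 0: (e4 XOR 3d) XOR 61 = d9 XOR 61 = b8
byte 1: (f1 XOR ad) XOR 62 = 5c XOR 62 = 3e
byte 2: (e7 XOR 73) XOR 6f = 94 XOR 6f = fb
byte 3: (64 XOR 3a) XOR 72 = 5e XOR 72 = 2c

b8 3e fb 2c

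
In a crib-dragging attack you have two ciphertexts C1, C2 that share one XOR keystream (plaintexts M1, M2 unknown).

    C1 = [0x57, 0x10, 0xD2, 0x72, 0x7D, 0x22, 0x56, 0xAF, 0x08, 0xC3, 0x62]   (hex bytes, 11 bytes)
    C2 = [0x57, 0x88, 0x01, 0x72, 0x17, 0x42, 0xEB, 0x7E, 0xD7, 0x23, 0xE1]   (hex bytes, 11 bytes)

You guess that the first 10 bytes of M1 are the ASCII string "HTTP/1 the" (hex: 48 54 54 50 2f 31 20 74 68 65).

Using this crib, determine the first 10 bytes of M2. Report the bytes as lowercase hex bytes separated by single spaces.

First, C1 ⊕ C2 = (M1 ⊕ K) ⊕ (M2 ⊕ K) = M1 ⊕ M2, so the key drops out. Then M2 = (M1 ⊕ M2) ⊕ M1 over the first 10 bytes.
byte 0: (57 ⊕ 57) ⊕ 48 = 00 ⊕ 48 = 48
byte 1: (10 ⊕ 88) ⊕ 54 = 98 ⊕ 54 = cc
byte 2: (d2 ⊕ 01) ⊕ 54 = d3 ⊕ 54 = 87
byte 3: (72 ⊕ 72) ⊕ 50 = 00 ⊕ 50 = 50
byte 4: (7d ⊕ 17) ⊕ 2f = 6a ⊕ 2f = 45
byte 5: (22 ⊕ 42) ⊕ 31 = 60 ⊕ 31 = 51
byte 6: (56 ⊕ eb) ⊕ 20 = bd ⊕ 20 = 9d
byte 7: (af ⊕ 7e) ⊕ 74 = d1 ⊕ 74 = a5
byte 8: (08 ⊕ d7) ⊕ 68 = df ⊕ 68 = b7
byte 9: (c3 ⊕ 23) ⊕ 65 = e0 ⊕ 65 = 85

48 cc 87 50 45 51 9d a5 b7 85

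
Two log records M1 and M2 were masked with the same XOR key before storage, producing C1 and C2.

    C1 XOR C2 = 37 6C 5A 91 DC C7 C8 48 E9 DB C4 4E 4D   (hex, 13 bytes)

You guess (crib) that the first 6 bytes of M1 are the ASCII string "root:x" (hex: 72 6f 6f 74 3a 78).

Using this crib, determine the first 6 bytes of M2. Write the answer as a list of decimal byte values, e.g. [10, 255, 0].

Since C1 ⊕ C2 = M1 ⊕ M2, XORing with the guessed M1 bytes yields the corresponding M2 bytes: M2 = (C1 ⊕ C2) ⊕ M1.
37 XOR 72 = 45
6c XOR 6f = 03
5a XOR 6f = 35
91 XOR 74 = e5
dc XOR 3a = e6
c7 XOR 78 = bf

[69, 3, 53, 229, 230, 191]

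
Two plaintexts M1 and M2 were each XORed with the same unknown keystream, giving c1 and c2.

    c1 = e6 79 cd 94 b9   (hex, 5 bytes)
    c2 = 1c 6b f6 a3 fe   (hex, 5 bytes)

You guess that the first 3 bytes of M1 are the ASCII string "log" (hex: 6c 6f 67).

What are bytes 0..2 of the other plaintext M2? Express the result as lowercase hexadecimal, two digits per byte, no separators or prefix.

967d5c

First, c1 ⊕ c2 = (M1 ⊕ K) ⊕ (M2 ⊕ K) = M1 ⊕ M2, so the key drops out. Then M2 = (M1 ⊕ M2) ⊕ M1 over the first 3 bytes.
byte 0: (e6 ⊕ 1c) ⊕ 6c = fa ⊕ 6c = 96
byte 1: (79 ⊕ 6b) ⊕ 6f = 12 ⊕ 6f = 7d
byte 2: (cd ⊕ f6) ⊕ 67 = 3b ⊕ 67 = 5c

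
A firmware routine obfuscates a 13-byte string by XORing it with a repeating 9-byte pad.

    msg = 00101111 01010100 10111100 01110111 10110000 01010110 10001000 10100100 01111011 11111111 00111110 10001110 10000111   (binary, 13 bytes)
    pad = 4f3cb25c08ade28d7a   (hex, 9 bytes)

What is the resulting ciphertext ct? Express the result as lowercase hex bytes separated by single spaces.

The 9-byte key repeats, so the effective keystream is 4f 3c b2 5c 08 ad e2 8d 7a 4f 3c b2 5c.
byte 0:  47 xor  79 =  96
byte 1:  84 xor  60 = 104
byte 2: 188 xor 178 =  14
byte 3: 119 xor  92 =  43
byte 4: 176 xor   8 = 184
byte 5:  86 xor 173 = 251
byte 6: 136 xor 226 = 106
byte 7: 164 xor 141 =  41
byte 8: 123 xor 122 =   1
byte 9: 255 xor  79 = 176
byte 10:  62 xor  60 =   2
byte 11: 142 xor 178 =  60
byte 12: 135 xor  92 = 219

60 68 0e 2b b8 fb 6a 29 01 b0 02 3c db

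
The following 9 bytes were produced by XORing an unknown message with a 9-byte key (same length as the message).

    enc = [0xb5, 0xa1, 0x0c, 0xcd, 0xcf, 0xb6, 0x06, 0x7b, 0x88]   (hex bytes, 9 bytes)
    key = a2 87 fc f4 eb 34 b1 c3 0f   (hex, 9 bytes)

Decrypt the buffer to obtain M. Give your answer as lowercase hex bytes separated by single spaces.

17 26 f0 39 24 82 b7 b8 87

XOR is its own inverse, so applying the key byte-wise gives the result directly.
byte 0: b5 ^ a2 = 17
byte 1: a1 ^ 87 = 26
byte 2: 0c ^ fc = f0
byte 3: cd ^ f4 = 39
byte 4: cf ^ eb = 24
byte 5: b6 ^ 34 = 82
byte 6: 06 ^ b1 = b7
byte 7: 7b ^ c3 = b8
byte 8: 88 ^ 0f = 87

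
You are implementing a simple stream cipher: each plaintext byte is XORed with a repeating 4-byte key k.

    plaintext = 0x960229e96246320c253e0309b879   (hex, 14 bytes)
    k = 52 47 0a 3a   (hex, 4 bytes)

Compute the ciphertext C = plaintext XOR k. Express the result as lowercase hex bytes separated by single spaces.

The 4-byte key repeats, so the effective keystream is 52 47 0a 3a 52 47 0a 3a 52 47 0a 3a 52 47.
byte 0: 150 xor  82 = 196
byte 1:   2 xor  71 =  69
byte 2:  41 xor  10 =  35
byte 3: 233 xor  58 = 211
byte 4:  98 xor  82 =  48
byte 5:  70 xor  71 =   1
byte 6:  50 xor  10 =  56
byte 7:  12 xor  58 =  54
byte 8:  37 xor  82 = 119
byte 9:  62 xor  71 = 121
byte 10:   3 xor  10 =   9
byte 11:   9 xor  58 =  51
byte 12: 184 xor  82 = 234
byte 13: 121 xor  71 =  62

c4 45 23 d3 30 01 38 36 77 79 09 33 ea 3e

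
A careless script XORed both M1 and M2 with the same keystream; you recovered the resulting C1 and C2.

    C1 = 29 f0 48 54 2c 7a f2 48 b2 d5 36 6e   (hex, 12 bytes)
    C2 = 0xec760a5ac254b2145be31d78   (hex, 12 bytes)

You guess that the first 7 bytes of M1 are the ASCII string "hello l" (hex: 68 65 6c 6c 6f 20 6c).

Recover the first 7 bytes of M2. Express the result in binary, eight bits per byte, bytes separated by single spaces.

First, C1 ⊕ C2 = (M1 ⊕ K) ⊕ (M2 ⊕ K) = M1 ⊕ M2, so the key drops out. Then M2 = (M1 ⊕ M2) ⊕ M1 over the first 7 bytes.
byte 0: (29 ⊕ ec) ⊕ 68 = c5 ⊕ 68 = ad
byte 1: (f0 ⊕ 76) ⊕ 65 = 86 ⊕ 65 = e3
byte 2: (48 ⊕ 0a) ⊕ 6c = 42 ⊕ 6c = 2e
byte 3: (54 ⊕ 5a) ⊕ 6c = 0e ⊕ 6c = 62
byte 4: (2c ⊕ c2) ⊕ 6f = ee ⊕ 6f = 81
byte 5: (7a ⊕ 54) ⊕ 20 = 2e ⊕ 20 = 0e
byte 6: (f2 ⊕ b2) ⊕ 6c = 40 ⊕ 6c = 2c

10101101 11100011 00101110 01100010 10000001 00001110 00101100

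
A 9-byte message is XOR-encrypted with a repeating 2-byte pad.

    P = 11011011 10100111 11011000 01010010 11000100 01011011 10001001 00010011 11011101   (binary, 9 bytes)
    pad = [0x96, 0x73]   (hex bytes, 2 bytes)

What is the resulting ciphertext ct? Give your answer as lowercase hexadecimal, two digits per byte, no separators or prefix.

4dd44e2152281f604b

The 2-byte key repeats, so the effective keystream is 96 73 96 73 96 73 96 73 96.
byte 0: 219 ⊕ 150 =  77
byte 1: 167 ⊕ 115 = 212
byte 2: 216 ⊕ 150 =  78
byte 3:  82 ⊕ 115 =  33
byte 4: 196 ⊕ 150 =  82
byte 5:  91 ⊕ 115 =  40
byte 6: 137 ⊕ 150 =  31
byte 7:  19 ⊕ 115 =  96
byte 8: 221 ⊕ 150 =  75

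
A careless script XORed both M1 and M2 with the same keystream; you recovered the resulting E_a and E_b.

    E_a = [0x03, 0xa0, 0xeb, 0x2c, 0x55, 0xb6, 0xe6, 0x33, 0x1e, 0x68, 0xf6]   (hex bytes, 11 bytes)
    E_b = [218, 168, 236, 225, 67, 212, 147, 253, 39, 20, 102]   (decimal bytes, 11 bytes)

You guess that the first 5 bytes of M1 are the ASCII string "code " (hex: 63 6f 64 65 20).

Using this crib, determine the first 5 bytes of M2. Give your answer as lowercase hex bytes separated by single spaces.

First, E_a ⊕ E_b = (M1 ⊕ K) ⊕ (M2 ⊕ K) = M1 ⊕ M2, so the key drops out. Then M2 = (M1 ⊕ M2) ⊕ M1 over the first 5 bytes.
byte 0: (03 XOR da) XOR 63 = d9 XOR 63 = ba
byte 1: (a0 XOR a8) XOR 6f = 08 XOR 6f = 67
byte 2: (eb XOR ec) XOR 64 = 07 XOR 64 = 63
byte 3: (2c XOR e1) XOR 65 = cd XOR 65 = a8
byte 4: (55 XOR 43) XOR 20 = 16 XOR 20 = 36

ba 67 63 a8 36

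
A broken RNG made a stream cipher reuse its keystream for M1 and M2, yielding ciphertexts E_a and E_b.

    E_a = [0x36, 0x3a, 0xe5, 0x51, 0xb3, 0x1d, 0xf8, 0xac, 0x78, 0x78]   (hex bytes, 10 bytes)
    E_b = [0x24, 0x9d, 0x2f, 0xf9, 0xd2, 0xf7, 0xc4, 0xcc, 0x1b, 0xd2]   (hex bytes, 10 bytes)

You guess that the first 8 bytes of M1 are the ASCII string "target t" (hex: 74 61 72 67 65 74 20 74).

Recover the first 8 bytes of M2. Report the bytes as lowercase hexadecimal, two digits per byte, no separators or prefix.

66c6b8cf049e1c14

First, E_a ⊕ E_b = (M1 ⊕ K) ⊕ (M2 ⊕ K) = M1 ⊕ M2, so the key drops out. Then M2 = (M1 ⊕ M2) ⊕ M1 over the first 8 bytes.
byte 0: (36 ^ 24) ^ 74 = 12 ^ 74 = 66
byte 1: (3a ^ 9d) ^ 61 = a7 ^ 61 = c6
byte 2: (e5 ^ 2f) ^ 72 = ca ^ 72 = b8
byte 3: (51 ^ f9) ^ 67 = a8 ^ 67 = cf
byte 4: (b3 ^ d2) ^ 65 = 61 ^ 65 = 04
byte 5: (1d ^ f7) ^ 74 = ea ^ 74 = 9e
byte 6: (f8 ^ c4) ^ 20 = 3c ^ 20 = 1c
byte 7: (ac ^ cc) ^ 74 = 60 ^ 74 = 14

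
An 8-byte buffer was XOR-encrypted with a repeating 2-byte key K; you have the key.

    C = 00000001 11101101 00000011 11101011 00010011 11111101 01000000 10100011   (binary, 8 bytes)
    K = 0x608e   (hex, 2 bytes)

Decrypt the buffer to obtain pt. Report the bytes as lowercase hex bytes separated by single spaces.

61 63 63 65 73 73 20 2d

The 2-byte key repeats, so the effective keystream is 60 8e 60 8e 60 8e 60 8e.
byte 0: 01 xor 60 = 61
byte 1: ed xor 8e = 63
byte 2: 03 xor 60 = 63
byte 3: eb xor 8e = 65
byte 4: 13 xor 60 = 73
byte 5: fd xor 8e = 73
byte 6: 40 xor 60 = 20
byte 7: a3 xor 8e = 2d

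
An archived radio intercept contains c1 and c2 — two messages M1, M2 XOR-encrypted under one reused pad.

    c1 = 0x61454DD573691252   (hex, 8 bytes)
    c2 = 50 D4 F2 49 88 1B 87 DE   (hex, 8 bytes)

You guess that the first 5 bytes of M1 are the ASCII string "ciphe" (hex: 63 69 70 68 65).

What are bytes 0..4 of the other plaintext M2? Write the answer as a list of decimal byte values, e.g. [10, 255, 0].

[82, 248, 207, 244, 158]

First, c1 ⊕ c2 = (M1 ⊕ K) ⊕ (M2 ⊕ K) = M1 ⊕ M2, so the key drops out. Then M2 = (M1 ⊕ M2) ⊕ M1 over the first 5 bytes.
byte 0: (61 xor 50) xor 63 = 31 xor 63 = 52
byte 1: (45 xor d4) xor 69 = 91 xor 69 = f8
byte 2: (4d xor f2) xor 70 = bf xor 70 = cf
byte 3: (d5 xor 49) xor 68 = 9c xor 68 = f4
byte 4: (73 xor 88) xor 65 = fb xor 65 = 9e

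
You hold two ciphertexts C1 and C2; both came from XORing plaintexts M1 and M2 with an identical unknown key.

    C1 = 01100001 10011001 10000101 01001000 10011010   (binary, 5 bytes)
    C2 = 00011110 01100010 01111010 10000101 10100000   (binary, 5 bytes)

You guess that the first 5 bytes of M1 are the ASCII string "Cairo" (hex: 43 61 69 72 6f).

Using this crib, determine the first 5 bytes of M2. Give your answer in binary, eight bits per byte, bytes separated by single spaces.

00111100 10011010 10010110 10111111 01010101

First, C1 ⊕ C2 = (M1 ⊕ K) ⊕ (M2 ⊕ K) = M1 ⊕ M2, so the key drops out. Then M2 = (M1 ⊕ M2) ⊕ M1 over the first 5 bytes.
byte 0: (61 XOR 1e) XOR 43 = 7f XOR 43 = 3c
byte 1: (99 XOR 62) XOR 61 = fb XOR 61 = 9a
byte 2: (85 XOR 7a) XOR 69 = ff XOR 69 = 96
byte 3: (48 XOR 85) XOR 72 = cd XOR 72 = bf
byte 4: (9a XOR a0) XOR 6f = 3a XOR 6f = 55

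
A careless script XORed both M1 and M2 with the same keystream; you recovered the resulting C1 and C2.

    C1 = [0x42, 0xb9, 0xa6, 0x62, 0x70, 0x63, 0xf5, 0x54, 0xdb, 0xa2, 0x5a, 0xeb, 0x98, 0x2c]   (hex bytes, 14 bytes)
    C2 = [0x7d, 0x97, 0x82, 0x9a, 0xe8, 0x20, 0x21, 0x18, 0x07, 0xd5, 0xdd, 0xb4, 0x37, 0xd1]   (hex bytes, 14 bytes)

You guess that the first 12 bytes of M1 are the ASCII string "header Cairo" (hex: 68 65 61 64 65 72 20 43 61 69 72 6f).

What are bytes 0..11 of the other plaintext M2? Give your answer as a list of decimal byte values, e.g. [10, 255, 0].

[87, 75, 69, 156, 253, 49, 244, 15, 189, 30, 245, 48]

First, C1 ⊕ C2 = (M1 ⊕ K) ⊕ (M2 ⊕ K) = M1 ⊕ M2, so the key drops out. Then M2 = (M1 ⊕ M2) ⊕ M1 over the first 12 bytes.
byte 0: (42 ^ 7d) ^ 68 = 3f ^ 68 = 57
byte 1: (b9 ^ 97) ^ 65 = 2e ^ 65 = 4b
byte 2: (a6 ^ 82) ^ 61 = 24 ^ 61 = 45
byte 3: (62 ^ 9a) ^ 64 = f8 ^ 64 = 9c
byte 4: (70 ^ e8) ^ 65 = 98 ^ 65 = fd
byte 5: (63 ^ 20) ^ 72 = 43 ^ 72 = 31
byte 6: (f5 ^ 21) ^ 20 = d4 ^ 20 = f4
byte 7: (54 ^ 18) ^ 43 = 4c ^ 43 = 0f
byte 8: (db ^ 07) ^ 61 = dc ^ 61 = bd
byte 9: (a2 ^ d5) ^ 69 = 77 ^ 69 = 1e
byte 10: (5a ^ dd) ^ 72 = 87 ^ 72 = f5
byte 11: (eb ^ b4) ^ 6f = 5f ^ 6f = 30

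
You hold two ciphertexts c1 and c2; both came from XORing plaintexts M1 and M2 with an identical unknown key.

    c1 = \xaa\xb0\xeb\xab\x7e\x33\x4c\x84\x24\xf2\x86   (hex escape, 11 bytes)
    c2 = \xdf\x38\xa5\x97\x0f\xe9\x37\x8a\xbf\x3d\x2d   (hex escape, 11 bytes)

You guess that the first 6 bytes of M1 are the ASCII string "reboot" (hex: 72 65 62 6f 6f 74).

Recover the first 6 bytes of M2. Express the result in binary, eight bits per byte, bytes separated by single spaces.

First, c1 ⊕ c2 = (M1 ⊕ K) ⊕ (M2 ⊕ K) = M1 ⊕ M2, so the key drops out. Then M2 = (M1 ⊕ M2) ⊕ M1 over the first 6 bytes.
byte 0: (aa xor df) xor 72 = 75 xor 72 = 07
byte 1: (b0 xor 38) xor 65 = 88 xor 65 = ed
byte 2: (eb xor a5) xor 62 = 4e xor 62 = 2c
byte 3: (ab xor 97) xor 6f = 3c xor 6f = 53
byte 4: (7e xor 0f) xor 6f = 71 xor 6f = 1e
byte 5: (33 xor e9) xor 74 = da xor 74 = ae

00000111 11101101 00101100 01010011 00011110 10101110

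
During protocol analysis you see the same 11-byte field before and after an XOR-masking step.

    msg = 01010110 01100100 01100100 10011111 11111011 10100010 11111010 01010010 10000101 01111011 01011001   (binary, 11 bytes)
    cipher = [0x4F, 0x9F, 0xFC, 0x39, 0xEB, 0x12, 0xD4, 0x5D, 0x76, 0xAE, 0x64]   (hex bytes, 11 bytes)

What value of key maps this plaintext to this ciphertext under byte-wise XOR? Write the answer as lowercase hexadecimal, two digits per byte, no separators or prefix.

Since cipher = msg ⊕ key, XORing both sides with msg gives key = msg ⊕ cipher.
56 XOR 4f = 19
64 XOR 9f = fb
64 XOR fc = 98
9f XOR 39 = a6
fb XOR eb = 10
a2 XOR 12 = b0
fa XOR d4 = 2e
52 XOR 5d = 0f
85 XOR 76 = f3
7b XOR ae = d5
59 XOR 64 = 3d

19fb98a610b02e0ff3d53d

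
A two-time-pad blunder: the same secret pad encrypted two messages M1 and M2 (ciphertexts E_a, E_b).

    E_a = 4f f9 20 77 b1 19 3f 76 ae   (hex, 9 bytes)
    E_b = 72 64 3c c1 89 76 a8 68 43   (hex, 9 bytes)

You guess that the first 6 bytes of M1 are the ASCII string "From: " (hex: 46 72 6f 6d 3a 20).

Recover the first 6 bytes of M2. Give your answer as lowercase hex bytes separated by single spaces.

First, E_a ⊕ E_b = (M1 ⊕ K) ⊕ (M2 ⊕ K) = M1 ⊕ M2, so the key drops out. Then M2 = (M1 ⊕ M2) ⊕ M1 over the first 6 bytes.
byte 0: (4f XOR 72) XOR 46 = 3d XOR 46 = 7b
byte 1: (f9 XOR 64) XOR 72 = 9d XOR 72 = ef
byte 2: (20 XOR 3c) XOR 6f = 1c XOR 6f = 73
byte 3: (77 XOR c1) XOR 6d = b6 XOR 6d = db
byte 4: (b1 XOR 89) XOR 3a = 38 XOR 3a = 02
byte 5: (19 XOR 76) XOR 20 = 6f XOR 20 = 4f

7b ef 73 db 02 4f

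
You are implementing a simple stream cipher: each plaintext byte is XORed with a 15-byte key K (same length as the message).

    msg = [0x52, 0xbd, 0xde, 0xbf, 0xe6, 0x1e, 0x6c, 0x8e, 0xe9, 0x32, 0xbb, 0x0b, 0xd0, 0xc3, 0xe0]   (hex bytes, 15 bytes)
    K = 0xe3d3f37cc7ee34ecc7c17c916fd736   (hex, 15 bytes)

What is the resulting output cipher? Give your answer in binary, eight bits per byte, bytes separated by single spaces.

XOR is its own inverse, so applying the key byte-wise gives the result directly.
01010010 xor 11100011 = 10110001
10111101 xor 11010011 = 01101110
11011110 xor 11110011 = 00101101
10111111 xor 01111100 = 11000011
11100110 xor 11000111 = 00100001
00011110 xor 11101110 = 11110000
01101100 xor 00110100 = 01011000
10001110 xor 11101100 = 01100010
11101001 xor 11000111 = 00101110
00110010 xor 11000001 = 11110011
10111011 xor 01111100 = 11000111
00001011 xor 10010001 = 10011010
11010000 xor 01101111 = 10111111
11000011 xor 11010111 = 00010100
11100000 xor 00110110 = 11010110

10110001 01101110 00101101 11000011 00100001 11110000 01011000 01100010 00101110 11110011 11000111 10011010 10111111 00010100 11010110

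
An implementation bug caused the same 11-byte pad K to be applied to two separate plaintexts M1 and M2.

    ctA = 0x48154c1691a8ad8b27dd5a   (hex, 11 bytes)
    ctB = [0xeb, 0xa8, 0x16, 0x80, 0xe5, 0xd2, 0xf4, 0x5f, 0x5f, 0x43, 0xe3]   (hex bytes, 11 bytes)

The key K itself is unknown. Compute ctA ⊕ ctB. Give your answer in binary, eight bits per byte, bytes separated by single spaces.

10100011 10111101 01011010 10010110 01110100 01111010 01011001 11010100 01111000 10011110 10111001

ctA ⊕ ctB = (M1 ⊕ K) ⊕ (M2 ⊕ K) = M1 ⊕ M2 — the shared key cancels under XOR.
01001000 ^ 11101011 = 10100011
00010101 ^ 10101000 = 10111101
01001100 ^ 00010110 = 01011010
00010110 ^ 10000000 = 10010110
10010001 ^ 11100101 = 01110100
10101000 ^ 11010010 = 01111010
10101101 ^ 11110100 = 01011001
10001011 ^ 01011111 = 11010100
00100111 ^ 01011111 = 01111000
11011101 ^ 01000011 = 10011110
01011010 ^ 11100011 = 10111001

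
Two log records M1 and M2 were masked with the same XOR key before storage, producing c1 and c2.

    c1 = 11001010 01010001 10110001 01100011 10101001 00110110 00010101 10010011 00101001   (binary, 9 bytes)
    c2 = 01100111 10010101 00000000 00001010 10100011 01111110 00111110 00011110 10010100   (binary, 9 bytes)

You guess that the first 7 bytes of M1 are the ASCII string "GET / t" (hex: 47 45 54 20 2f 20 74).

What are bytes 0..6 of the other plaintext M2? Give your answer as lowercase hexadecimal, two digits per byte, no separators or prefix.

First, c1 ⊕ c2 = (M1 ⊕ K) ⊕ (M2 ⊕ K) = M1 ⊕ M2, so the key drops out. Then M2 = (M1 ⊕ M2) ⊕ M1 over the first 7 bytes.
byte 0: (ca ⊕ 67) ⊕ 47 = ad ⊕ 47 = ea
byte 1: (51 ⊕ 95) ⊕ 45 = c4 ⊕ 45 = 81
byte 2: (b1 ⊕ 00) ⊕ 54 = b1 ⊕ 54 = e5
byte 3: (63 ⊕ 0a) ⊕ 20 = 69 ⊕ 20 = 49
byte 4: (a9 ⊕ a3) ⊕ 2f = 0a ⊕ 2f = 25
byte 5: (36 ⊕ 7e) ⊕ 20 = 48 ⊕ 20 = 68
byte 6: (15 ⊕ 3e) ⊕ 74 = 2b ⊕ 74 = 5f

ea81e54925685f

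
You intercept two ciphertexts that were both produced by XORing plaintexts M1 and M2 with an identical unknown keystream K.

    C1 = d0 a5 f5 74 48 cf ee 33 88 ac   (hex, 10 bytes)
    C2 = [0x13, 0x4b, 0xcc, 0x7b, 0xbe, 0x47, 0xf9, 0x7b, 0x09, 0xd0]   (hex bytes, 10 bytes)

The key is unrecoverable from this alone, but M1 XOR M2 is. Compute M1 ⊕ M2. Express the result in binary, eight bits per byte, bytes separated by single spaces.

C1 ⊕ C2 = (M1 ⊕ K) ⊕ (M2 ⊕ K) = M1 ⊕ M2 — the shared key cancels under XOR.
d0 xor 13 = c3
a5 xor 4b = ee
f5 xor cc = 39
74 xor 7b = 0f
48 xor be = f6
cf xor 47 = 88
ee xor f9 = 17
33 xor 7b = 48
88 xor 09 = 81
ac xor d0 = 7c

11000011 11101110 00111001 00001111 11110110 10001000 00010111 01001000 10000001 01111100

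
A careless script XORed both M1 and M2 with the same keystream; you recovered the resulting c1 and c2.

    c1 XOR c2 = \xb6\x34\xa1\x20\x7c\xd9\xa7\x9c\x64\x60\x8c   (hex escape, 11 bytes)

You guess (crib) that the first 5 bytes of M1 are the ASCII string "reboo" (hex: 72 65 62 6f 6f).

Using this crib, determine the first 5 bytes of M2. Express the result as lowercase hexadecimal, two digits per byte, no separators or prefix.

Since c1 ⊕ c2 = M1 ⊕ M2, XORing with the guessed M1 bytes yields the corresponding M2 bytes: M2 = (c1 ⊕ c2) ⊕ M1.
b6 XOR 72 = c4
34 XOR 65 = 51
a1 XOR 62 = c3
20 XOR 6f = 4f
7c XOR 6f = 13

c451c34f13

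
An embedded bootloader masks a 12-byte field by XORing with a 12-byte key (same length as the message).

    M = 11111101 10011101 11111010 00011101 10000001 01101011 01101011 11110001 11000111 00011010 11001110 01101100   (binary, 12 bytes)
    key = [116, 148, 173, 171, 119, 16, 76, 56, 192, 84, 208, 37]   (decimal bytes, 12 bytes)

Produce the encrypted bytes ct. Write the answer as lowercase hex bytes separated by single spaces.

89 09 57 b6 f6 7b 27 c9 07 4e 1e 49

XOR is its own inverse, so applying the key byte-wise gives the result directly.
byte 0: fd ⊕ 74 = 89
byte 1: 9d ⊕ 94 = 09
byte 2: fa ⊕ ad = 57
byte 3: 1d ⊕ ab = b6
byte 4: 81 ⊕ 77 = f6
byte 5: 6b ⊕ 10 = 7b
byte 6: 6b ⊕ 4c = 27
byte 7: f1 ⊕ 38 = c9
byte 8: c7 ⊕ c0 = 07
byte 9: 1a ⊕ 54 = 4e
byte 10: ce ⊕ d0 = 1e
byte 11: 6c ⊕ 25 = 49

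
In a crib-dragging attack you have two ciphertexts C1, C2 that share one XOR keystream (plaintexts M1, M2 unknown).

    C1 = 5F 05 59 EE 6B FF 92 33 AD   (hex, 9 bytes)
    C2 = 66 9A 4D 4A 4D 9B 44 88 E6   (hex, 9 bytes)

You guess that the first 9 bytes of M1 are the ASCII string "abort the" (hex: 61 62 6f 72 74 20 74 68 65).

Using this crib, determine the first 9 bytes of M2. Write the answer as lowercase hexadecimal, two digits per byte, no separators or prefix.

58fd7bd65244a2d32e

First, C1 ⊕ C2 = (M1 ⊕ K) ⊕ (M2 ⊕ K) = M1 ⊕ M2, so the key drops out. Then M2 = (M1 ⊕ M2) ⊕ M1 over the first 9 bytes.
byte 0: (5f ⊕ 66) ⊕ 61 = 39 ⊕ 61 = 58
byte 1: (05 ⊕ 9a) ⊕ 62 = 9f ⊕ 62 = fd
byte 2: (59 ⊕ 4d) ⊕ 6f = 14 ⊕ 6f = 7b
byte 3: (ee ⊕ 4a) ⊕ 72 = a4 ⊕ 72 = d6
byte 4: (6b ⊕ 4d) ⊕ 74 = 26 ⊕ 74 = 52
byte 5: (ff ⊕ 9b) ⊕ 20 = 64 ⊕ 20 = 44
byte 6: (92 ⊕ 44) ⊕ 74 = d6 ⊕ 74 = a2
byte 7: (33 ⊕ 88) ⊕ 68 = bb ⊕ 68 = d3
byte 8: (ad ⊕ e6) ⊕ 65 = 4b ⊕ 65 = 2e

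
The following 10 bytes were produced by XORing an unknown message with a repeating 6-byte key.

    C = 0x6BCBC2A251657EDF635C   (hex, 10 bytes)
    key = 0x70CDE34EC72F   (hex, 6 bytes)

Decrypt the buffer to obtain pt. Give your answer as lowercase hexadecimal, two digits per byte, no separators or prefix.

The 6-byte key repeats, so the effective keystream is 70 cd e3 4e c7 2f 70 cd e3 4e.
byte 0: 6b XOR 70 = 1b
byte 1: cb XOR cd = 06
byte 2: c2 XOR e3 = 21
byte 3: a2 XOR 4e = ec
byte 4: 51 XOR c7 = 96
byte 5: 65 XOR 2f = 4a
byte 6: 7e XOR 70 = 0e
byte 7: df XOR cd = 12
byte 8: 63 XOR e3 = 80
byte 9: 5c XOR 4e = 12

1b0621ec964a0e128012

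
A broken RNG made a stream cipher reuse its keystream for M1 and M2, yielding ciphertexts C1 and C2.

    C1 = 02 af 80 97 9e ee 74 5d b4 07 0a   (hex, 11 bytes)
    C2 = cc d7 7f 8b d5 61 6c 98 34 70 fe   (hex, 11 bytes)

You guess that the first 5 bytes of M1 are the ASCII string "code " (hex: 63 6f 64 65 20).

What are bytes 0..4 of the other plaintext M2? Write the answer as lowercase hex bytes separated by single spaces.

ad 17 9b 79 6b

First, C1 ⊕ C2 = (M1 ⊕ K) ⊕ (M2 ⊕ K) = M1 ⊕ M2, so the key drops out. Then M2 = (M1 ⊕ M2) ⊕ M1 over the first 5 bytes.
byte 0: (02 xor cc) xor 63 = ce xor 63 = ad
byte 1: (af xor d7) xor 6f = 78 xor 6f = 17
byte 2: (80 xor 7f) xor 64 = ff xor 64 = 9b
byte 3: (97 xor 8b) xor 65 = 1c xor 65 = 79
byte 4: (9e xor d5) xor 20 = 4b xor 20 = 6b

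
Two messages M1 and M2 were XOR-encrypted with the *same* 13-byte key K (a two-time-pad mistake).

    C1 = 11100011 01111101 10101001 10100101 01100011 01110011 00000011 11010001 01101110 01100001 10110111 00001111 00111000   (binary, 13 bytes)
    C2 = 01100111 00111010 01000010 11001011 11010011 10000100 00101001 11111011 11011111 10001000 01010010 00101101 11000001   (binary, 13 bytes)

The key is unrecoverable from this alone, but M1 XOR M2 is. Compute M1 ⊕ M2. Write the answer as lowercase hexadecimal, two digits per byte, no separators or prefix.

C1 ⊕ C2 = (M1 ⊕ K) ⊕ (M2 ⊕ K) = M1 ⊕ M2 — the shared key cancels under XOR.
e3 ^ 67 = 84
7d ^ 3a = 47
a9 ^ 42 = eb
a5 ^ cb = 6e
63 ^ d3 = b0
73 ^ 84 = f7
03 ^ 29 = 2a
d1 ^ fb = 2a
6e ^ df = b1
61 ^ 88 = e9
b7 ^ 52 = e5
0f ^ 2d = 22
38 ^ c1 = f9

8447eb6eb0f72a2ab1e9e522f9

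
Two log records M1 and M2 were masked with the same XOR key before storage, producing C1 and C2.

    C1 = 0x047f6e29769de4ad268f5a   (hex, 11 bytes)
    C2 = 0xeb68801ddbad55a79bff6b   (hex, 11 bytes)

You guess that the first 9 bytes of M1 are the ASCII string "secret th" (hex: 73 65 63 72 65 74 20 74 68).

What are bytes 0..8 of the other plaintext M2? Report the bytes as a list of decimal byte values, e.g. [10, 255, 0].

[156, 114, 141, 70, 200, 68, 145, 126, 213]

First, C1 ⊕ C2 = (M1 ⊕ K) ⊕ (M2 ⊕ K) = M1 ⊕ M2, so the key drops out. Then M2 = (M1 ⊕ M2) ⊕ M1 over the first 9 bytes.
byte 0: (04 xor eb) xor 73 = ef xor 73 = 9c
byte 1: (7f xor 68) xor 65 = 17 xor 65 = 72
byte 2: (6e xor 80) xor 63 = ee xor 63 = 8d
byte 3: (29 xor 1d) xor 72 = 34 xor 72 = 46
byte 4: (76 xor db) xor 65 = ad xor 65 = c8
byte 5: (9d xor ad) xor 74 = 30 xor 74 = 44
byte 6: (e4 xor 55) xor 20 = b1 xor 20 = 91
byte 7: (ad xor a7) xor 74 = 0a xor 74 = 7e
byte 8: (26 xor 9b) xor 68 = bd xor 68 = d5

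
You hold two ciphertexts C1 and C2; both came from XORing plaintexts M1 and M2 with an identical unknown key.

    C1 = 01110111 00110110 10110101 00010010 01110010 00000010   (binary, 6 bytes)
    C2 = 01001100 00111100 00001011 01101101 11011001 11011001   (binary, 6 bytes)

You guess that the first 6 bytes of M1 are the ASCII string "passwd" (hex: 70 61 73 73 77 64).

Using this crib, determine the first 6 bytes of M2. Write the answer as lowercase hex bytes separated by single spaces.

First, C1 ⊕ C2 = (M1 ⊕ K) ⊕ (M2 ⊕ K) = M1 ⊕ M2, so the key drops out. Then M2 = (M1 ⊕ M2) ⊕ M1 over the first 6 bytes.
byte 0: (77 xor 4c) xor 70 = 3b xor 70 = 4b
byte 1: (36 xor 3c) xor 61 = 0a xor 61 = 6b
byte 2: (b5 xor 0b) xor 73 = be xor 73 = cd
byte 3: (12 xor 6d) xor 73 = 7f xor 73 = 0c
byte 4: (72 xor d9) xor 77 = ab xor 77 = dc
byte 5: (02 xor d9) xor 64 = db xor 64 = bf

4b 6b cd 0c dc bf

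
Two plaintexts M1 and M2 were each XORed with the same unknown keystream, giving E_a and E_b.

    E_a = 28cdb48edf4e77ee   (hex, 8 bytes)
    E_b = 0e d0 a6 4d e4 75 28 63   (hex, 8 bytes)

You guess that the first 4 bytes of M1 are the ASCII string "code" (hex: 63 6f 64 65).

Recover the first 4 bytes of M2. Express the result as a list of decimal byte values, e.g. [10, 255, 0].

[69, 114, 118, 166]

First, E_a ⊕ E_b = (M1 ⊕ K) ⊕ (M2 ⊕ K) = M1 ⊕ M2, so the key drops out. Then M2 = (M1 ⊕ M2) ⊕ M1 over the first 4 bytes.
byte 0: (28 xor 0e) xor 63 = 26 xor 63 = 45
byte 1: (cd xor d0) xor 6f = 1d xor 6f = 72
byte 2: (b4 xor a6) xor 64 = 12 xor 64 = 76
byte 3: (8e xor 4d) xor 65 = c3 xor 65 = a6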